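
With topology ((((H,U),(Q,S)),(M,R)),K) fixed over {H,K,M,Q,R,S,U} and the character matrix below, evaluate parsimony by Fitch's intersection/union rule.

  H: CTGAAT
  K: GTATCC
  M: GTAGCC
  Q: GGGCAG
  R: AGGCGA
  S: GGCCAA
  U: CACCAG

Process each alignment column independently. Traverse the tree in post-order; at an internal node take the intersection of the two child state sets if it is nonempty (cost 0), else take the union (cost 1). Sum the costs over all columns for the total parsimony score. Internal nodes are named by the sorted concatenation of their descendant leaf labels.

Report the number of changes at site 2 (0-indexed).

[col 0] HU: children H:{C}, U:{C} ∩→ {C}; cost 0
[col 0] QS: children Q:{G}, S:{G} ∩→ {G}; cost 0
[col 0] HQSU: children HU:{C}, QS:{G} ∪→ {C,G}; cost 1
[col 0] MR: children M:{G}, R:{A} ∪→ {A,G}; cost 1
[col 0] HMQRSU: children HQSU:{C,G}, MR:{A,G} ∩→ {G}; cost 0
[col 0] HKMQRSU: children HMQRSU:{G}, K:{G} ∩→ {G}; cost 0
[col 1] HU: children H:{T}, U:{A} ∪→ {A,T}; cost 1
[col 1] QS: children Q:{G}, S:{G} ∩→ {G}; cost 0
[col 1] HQSU: children HU:{A,T}, QS:{G} ∪→ {A,G,T}; cost 1
[col 1] MR: children M:{T}, R:{G} ∪→ {G,T}; cost 1
[col 1] HMQRSU: children HQSU:{A,G,T}, MR:{G,T} ∩→ {G,T}; cost 0
[col 1] HKMQRSU: children HMQRSU:{G,T}, K:{T} ∩→ {T}; cost 0
[col 2] HU: children H:{G}, U:{C} ∪→ {C,G}; cost 1
[col 2] QS: children Q:{G}, S:{C} ∪→ {C,G}; cost 1
[col 2] HQSU: children HU:{C,G}, QS:{C,G} ∩→ {C,G}; cost 0
[col 2] MR: children M:{A}, R:{G} ∪→ {A,G}; cost 1
[col 2] HMQRSU: children HQSU:{C,G}, MR:{A,G} ∩→ {G}; cost 0
[col 2] HKMQRSU: children HMQRSU:{G}, K:{A} ∪→ {A,G}; cost 1
[col 3] HU: children H:{A}, U:{C} ∪→ {A,C}; cost 1
[col 3] QS: children Q:{C}, S:{C} ∩→ {C}; cost 0
[col 3] HQSU: children HU:{A,C}, QS:{C} ∩→ {C}; cost 0
[col 3] MR: children M:{G}, R:{C} ∪→ {C,G}; cost 1
[col 3] HMQRSU: children HQSU:{C}, MR:{C,G} ∩→ {C}; cost 0
[col 3] HKMQRSU: children HMQRSU:{C}, K:{T} ∪→ {C,T}; cost 1
[col 4] HU: children H:{A}, U:{A} ∩→ {A}; cost 0
[col 4] QS: children Q:{A}, S:{A} ∩→ {A}; cost 0
[col 4] HQSU: children HU:{A}, QS:{A} ∩→ {A}; cost 0
[col 4] MR: children M:{C}, R:{G} ∪→ {C,G}; cost 1
[col 4] HMQRSU: children HQSU:{A}, MR:{C,G} ∪→ {A,C,G}; cost 1
[col 4] HKMQRSU: children HMQRSU:{A,C,G}, K:{C} ∩→ {C}; cost 0
[col 5] HU: children H:{T}, U:{G} ∪→ {G,T}; cost 1
[col 5] QS: children Q:{G}, S:{A} ∪→ {A,G}; cost 1
[col 5] HQSU: children HU:{G,T}, QS:{A,G} ∩→ {G}; cost 0
[col 5] MR: children M:{C}, R:{A} ∪→ {A,C}; cost 1
[col 5] HMQRSU: children HQSU:{G}, MR:{A,C} ∪→ {A,C,G}; cost 1
[col 5] HKMQRSU: children HMQRSU:{A,C,G}, K:{C} ∩→ {C}; cost 0
per-site changes: [2, 3, 4, 3, 2, 4]; total = 18

4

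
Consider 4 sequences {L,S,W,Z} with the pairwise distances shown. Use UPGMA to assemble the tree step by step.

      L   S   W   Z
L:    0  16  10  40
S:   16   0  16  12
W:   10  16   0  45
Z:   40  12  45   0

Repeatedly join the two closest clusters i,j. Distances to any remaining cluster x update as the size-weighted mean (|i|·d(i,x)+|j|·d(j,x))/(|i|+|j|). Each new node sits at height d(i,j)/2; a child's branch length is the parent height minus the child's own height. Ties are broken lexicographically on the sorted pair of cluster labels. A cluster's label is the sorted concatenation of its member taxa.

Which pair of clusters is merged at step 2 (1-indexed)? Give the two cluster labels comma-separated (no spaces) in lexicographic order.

iteration 1: select L,W (d=10); attach at lengths (5, 5); label the merged cluster LW
  updated: d(LW,S)=16, d(LW,Z)=85/2
iteration 2: select S,Z (d=12); attach at lengths (6, 6); label the merged cluster SZ
  updated: d(LW,SZ)=117/4
iteration 3: select LW,SZ (d=117/4); attach at lengths (77/8, 69/8); label the merged cluster LSWZ
final tree: ((L:5,W:5):77/8,(S:6,Z:6):69/8)
total length: 161/4

S,Z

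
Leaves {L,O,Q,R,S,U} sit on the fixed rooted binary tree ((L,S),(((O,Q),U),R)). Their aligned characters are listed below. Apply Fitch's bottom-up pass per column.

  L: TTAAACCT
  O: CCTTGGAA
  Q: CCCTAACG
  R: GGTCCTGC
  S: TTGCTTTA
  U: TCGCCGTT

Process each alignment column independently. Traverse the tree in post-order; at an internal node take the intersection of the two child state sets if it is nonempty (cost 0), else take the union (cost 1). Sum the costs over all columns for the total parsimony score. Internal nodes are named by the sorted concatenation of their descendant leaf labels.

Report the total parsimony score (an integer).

25

[col 0] LS: children L:{T}, S:{T} ∩→ {T}; cost 0
[col 0] OQ: children O:{C}, Q:{C} ∩→ {C}; cost 0
[col 0] OQU: children OQ:{C}, U:{T} ∪→ {C,T}; cost 1
[col 0] OQRU: children OQU:{C,T}, R:{G} ∪→ {C,G,T}; cost 1
[col 0] LOQRSU: children LS:{T}, OQRU:{C,G,T} ∩→ {T}; cost 0
[col 1] LS: children L:{T}, S:{T} ∩→ {T}; cost 0
[col 1] OQ: children O:{C}, Q:{C} ∩→ {C}; cost 0
[col 1] OQU: children OQ:{C}, U:{C} ∩→ {C}; cost 0
[col 1] OQRU: children OQU:{C}, R:{G} ∪→ {C,G}; cost 1
[col 1] LOQRSU: children LS:{T}, OQRU:{C,G} ∪→ {C,G,T}; cost 1
[col 2] LS: children L:{A}, S:{G} ∪→ {A,G}; cost 1
[col 2] OQ: children O:{T}, Q:{C} ∪→ {C,T}; cost 1
[col 2] OQU: children OQ:{C,T}, U:{G} ∪→ {C,G,T}; cost 1
[col 2] OQRU: children OQU:{C,G,T}, R:{T} ∩→ {T}; cost 0
[col 2] LOQRSU: children LS:{A,G}, OQRU:{T} ∪→ {A,G,T}; cost 1
[col 3] LS: children L:{A}, S:{C} ∪→ {A,C}; cost 1
[col 3] OQ: children O:{T}, Q:{T} ∩→ {T}; cost 0
[col 3] OQU: children OQ:{T}, U:{C} ∪→ {C,T}; cost 1
[col 3] OQRU: children OQU:{C,T}, R:{C} ∩→ {C}; cost 0
[col 3] LOQRSU: children LS:{A,C}, OQRU:{C} ∩→ {C}; cost 0
[col 4] LS: children L:{A}, S:{T} ∪→ {A,T}; cost 1
[col 4] OQ: children O:{G}, Q:{A} ∪→ {A,G}; cost 1
[col 4] OQU: children OQ:{A,G}, U:{C} ∪→ {A,C,G}; cost 1
[col 4] OQRU: children OQU:{A,C,G}, R:{C} ∩→ {C}; cost 0
[col 4] LOQRSU: children LS:{A,T}, OQRU:{C} ∪→ {A,C,T}; cost 1
[col 5] LS: children L:{C}, S:{T} ∪→ {C,T}; cost 1
[col 5] OQ: children O:{G}, Q:{A} ∪→ {A,G}; cost 1
[col 5] OQU: children OQ:{A,G}, U:{G} ∩→ {G}; cost 0
[col 5] OQRU: children OQU:{G}, R:{T} ∪→ {G,T}; cost 1
[col 5] LOQRSU: children LS:{C,T}, OQRU:{G,T} ∩→ {T}; cost 0
[col 6] LS: children L:{C}, S:{T} ∪→ {C,T}; cost 1
[col 6] OQ: children O:{A}, Q:{C} ∪→ {A,C}; cost 1
[col 6] OQU: children OQ:{A,C}, U:{T} ∪→ {A,C,T}; cost 1
[col 6] OQRU: children OQU:{A,C,T}, R:{G} ∪→ {A,C,G,T}; cost 1
[col 6] LOQRSU: children LS:{C,T}, OQRU:{A,C,G,T} ∩→ {C,T}; cost 0
[col 7] LS: children L:{T}, S:{A} ∪→ {A,T}; cost 1
[col 7] OQ: children O:{A}, Q:{G} ∪→ {A,G}; cost 1
[col 7] OQU: children OQ:{A,G}, U:{T} ∪→ {A,G,T}; cost 1
[col 7] OQRU: children OQU:{A,G,T}, R:{C} ∪→ {A,C,G,T}; cost 1
[col 7] LOQRSU: children LS:{A,T}, OQRU:{A,C,G,T} ∩→ {A,T}; cost 0
per-site changes: [2, 2, 4, 2, 4, 3, 4, 4]; total = 25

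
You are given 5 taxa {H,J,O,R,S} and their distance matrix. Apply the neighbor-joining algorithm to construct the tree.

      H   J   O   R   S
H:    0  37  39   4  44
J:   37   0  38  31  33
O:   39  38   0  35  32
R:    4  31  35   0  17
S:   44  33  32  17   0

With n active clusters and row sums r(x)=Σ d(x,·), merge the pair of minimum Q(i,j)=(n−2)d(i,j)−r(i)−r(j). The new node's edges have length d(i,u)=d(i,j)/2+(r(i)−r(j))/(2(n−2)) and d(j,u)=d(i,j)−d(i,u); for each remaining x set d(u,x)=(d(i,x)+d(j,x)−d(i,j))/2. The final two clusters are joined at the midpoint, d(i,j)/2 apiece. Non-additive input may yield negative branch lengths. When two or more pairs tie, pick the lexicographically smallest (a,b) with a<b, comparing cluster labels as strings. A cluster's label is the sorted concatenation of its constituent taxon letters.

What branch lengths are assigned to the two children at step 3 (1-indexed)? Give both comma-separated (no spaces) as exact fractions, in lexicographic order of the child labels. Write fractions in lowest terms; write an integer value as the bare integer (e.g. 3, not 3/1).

13/8,151/8

iteration 1: select H,R (d=4, Q=-199); attach at lengths (49/6, -25/6); label the merged cluster HR
  updated: d(HR,J)=32, d(HR,O)=35, d(HR,S)=57/2
iteration 2: select HR,J (d=32, Q=-269/2); attach at lengths (113/8, 143/8); label the merged cluster HJR
  updated: d(HJR,O)=41/2, d(HJR,S)=59/4
iteration 3: select HJR,O (d=41/2, Q=-269/4); attach at lengths (13/8, 151/8); label the merged cluster HJOR
  updated: d(HJOR,S)=105/8
iteration 4: select HJOR,S (d=105/8); attach at lengths (105/16, 105/16); label the merged cluster HJORS
final tree: ((((H:49/6,R:-25/6):113/8,J:143/8):13/8,O:151/8):105/16,S:105/16)
total length: 557/8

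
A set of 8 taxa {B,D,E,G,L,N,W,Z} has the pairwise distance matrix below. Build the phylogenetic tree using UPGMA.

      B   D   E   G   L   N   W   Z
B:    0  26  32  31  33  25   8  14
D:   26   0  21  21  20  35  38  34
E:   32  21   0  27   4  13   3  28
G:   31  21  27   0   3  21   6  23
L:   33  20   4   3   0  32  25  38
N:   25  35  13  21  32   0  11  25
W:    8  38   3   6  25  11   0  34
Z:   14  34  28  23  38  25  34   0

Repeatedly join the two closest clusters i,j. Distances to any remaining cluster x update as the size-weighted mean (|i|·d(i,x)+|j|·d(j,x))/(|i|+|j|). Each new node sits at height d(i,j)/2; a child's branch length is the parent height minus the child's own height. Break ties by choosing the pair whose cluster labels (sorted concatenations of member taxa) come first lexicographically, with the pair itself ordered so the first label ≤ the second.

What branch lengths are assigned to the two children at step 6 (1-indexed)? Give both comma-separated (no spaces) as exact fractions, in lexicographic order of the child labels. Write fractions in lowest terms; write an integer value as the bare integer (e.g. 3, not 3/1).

27/2,47/12

iteration 1: select E,W (d=3); attach at lengths (3/2, 3/2); label the merged cluster EW
  updated: d(B,EW)=20, d(D,EW)=59/2, d(EW,G)=33/2, d(EW,L)=29/2, d(EW,N)=12, d(EW,Z)=31
iteration 2: select G,L (d=3); attach at lengths (3/2, 3/2); label the merged cluster GL
  updated: d(B,GL)=32, d(D,GL)=41/2, d(EW,GL)=31/2, d(GL,N)=53/2, d(GL,Z)=61/2
iteration 3: select EW,N (d=12); attach at lengths (9/2, 6); label the merged cluster ENW
  updated: d(B,ENW)=65/3, d(D,ENW)=94/3, d(ENW,GL)=115/6, d(ENW,Z)=29
iteration 4: select B,Z (d=14); attach at lengths (7, 7); label the merged cluster BZ
  updated: d(BZ,D)=30, d(BZ,ENW)=76/3, d(BZ,GL)=125/4
iteration 5: select ENW,GL (d=115/6); attach at lengths (43/12, 97/12); label the merged cluster EGLNW
  updated: d(BZ,EGLNW)=277/10, d(D,EGLNW)=27
iteration 6: select D,EGLNW (d=27); attach at lengths (27/2, 47/12); label the merged cluster DEGLNW
  updated: d(BZ,DEGLNW)=337/12
iteration 7: select BZ,DEGLNW (d=337/12); attach at lengths (169/24, 13/24); label the merged cluster BDEGLNWZ
final tree: ((B:7,Z:7):169/24,(D:27/2,(((E:3/2,W:3/2):9/2,N:6):43/12,(G:3/2,L:3/2):97/12):47/12):13/24)
total length: 403/6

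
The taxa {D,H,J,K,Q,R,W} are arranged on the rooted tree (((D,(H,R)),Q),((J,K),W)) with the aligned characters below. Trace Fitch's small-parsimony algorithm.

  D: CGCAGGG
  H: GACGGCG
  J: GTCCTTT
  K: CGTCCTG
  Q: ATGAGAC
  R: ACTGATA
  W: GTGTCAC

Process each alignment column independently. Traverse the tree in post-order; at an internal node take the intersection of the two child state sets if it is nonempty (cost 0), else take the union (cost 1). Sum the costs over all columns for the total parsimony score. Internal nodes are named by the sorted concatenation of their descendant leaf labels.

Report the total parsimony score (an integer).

26

site 0, node HR: H={G} ∪ R={A} → {A,G} (+1)
site 0, node DHR: D={C} ∪ HR={A,G} → {A,C,G} (+1)
site 0, node DHQR: DHR={A,C,G} ∩ Q={A} → {A} (+0)
site 0, node JK: J={G} ∪ K={C} → {C,G} (+1)
site 0, node JKW: JK={C,G} ∩ W={G} → {G} (+0)
site 0, node DHJKQRW: DHQR={A} ∪ JKW={G} → {A,G} (+1)
site 1, node HR: H={A} ∪ R={C} → {A,C} (+1)
site 1, node DHR: D={G} ∪ HR={A,C} → {A,C,G} (+1)
site 1, node DHQR: DHR={A,C,G} ∪ Q={T} → {A,C,G,T} (+1)
site 1, node JK: J={T} ∪ K={G} → {G,T} (+1)
site 1, node JKW: JK={G,T} ∩ W={T} → {T} (+0)
site 1, node DHJKQRW: DHQR={A,C,G,T} ∩ JKW={T} → {T} (+0)
site 2, node HR: H={C} ∪ R={T} → {C,T} (+1)
site 2, node DHR: D={C} ∩ HR={C,T} → {C} (+0)
site 2, node DHQR: DHR={C} ∪ Q={G} → {C,G} (+1)
site 2, node JK: J={C} ∪ K={T} → {C,T} (+1)
site 2, node JKW: JK={C,T} ∪ W={G} → {C,G,T} (+1)
site 2, node DHJKQRW: DHQR={C,G} ∩ JKW={C,G,T} → {C,G} (+0)
site 3, node HR: H={G} ∩ R={G} → {G} (+0)
site 3, node DHR: D={A} ∪ HR={G} → {A,G} (+1)
site 3, node DHQR: DHR={A,G} ∩ Q={A} → {A} (+0)
site 3, node JK: J={C} ∩ K={C} → {C} (+0)
site 3, node JKW: JK={C} ∪ W={T} → {C,T} (+1)
site 3, node DHJKQRW: DHQR={A} ∪ JKW={C,T} → {A,C,T} (+1)
site 4, node HR: H={G} ∪ R={A} → {A,G} (+1)
site 4, node DHR: D={G} ∩ HR={A,G} → {G} (+0)
site 4, node DHQR: DHR={G} ∩ Q={G} → {G} (+0)
site 4, node JK: J={T} ∪ K={C} → {C,T} (+1)
site 4, node JKW: JK={C,T} ∩ W={C} → {C} (+0)
site 4, node DHJKQRW: DHQR={G} ∪ JKW={C} → {C,G} (+1)
site 5, node HR: H={C} ∪ R={T} → {C,T} (+1)
site 5, node DHR: D={G} ∪ HR={C,T} → {C,G,T} (+1)
site 5, node DHQR: DHR={C,G,T} ∪ Q={A} → {A,C,G,T} (+1)
site 5, node JK: J={T} ∩ K={T} → {T} (+0)
site 5, node JKW: JK={T} ∪ W={A} → {A,T} (+1)
site 5, node DHJKQRW: DHQR={A,C,G,T} ∩ JKW={A,T} → {A,T} (+0)
site 6, node HR: H={G} ∪ R={A} → {A,G} (+1)
site 6, node DHR: D={G} ∩ HR={A,G} → {G} (+0)
site 6, node DHQR: DHR={G} ∪ Q={C} → {C,G} (+1)
site 6, node JK: J={T} ∪ K={G} → {G,T} (+1)
site 6, node JKW: JK={G,T} ∪ W={C} → {C,G,T} (+1)
site 6, node DHJKQRW: DHQR={C,G} ∩ JKW={C,G,T} → {C,G} (+0)
per-site changes: [4, 4, 4, 3, 3, 4, 4]; total = 26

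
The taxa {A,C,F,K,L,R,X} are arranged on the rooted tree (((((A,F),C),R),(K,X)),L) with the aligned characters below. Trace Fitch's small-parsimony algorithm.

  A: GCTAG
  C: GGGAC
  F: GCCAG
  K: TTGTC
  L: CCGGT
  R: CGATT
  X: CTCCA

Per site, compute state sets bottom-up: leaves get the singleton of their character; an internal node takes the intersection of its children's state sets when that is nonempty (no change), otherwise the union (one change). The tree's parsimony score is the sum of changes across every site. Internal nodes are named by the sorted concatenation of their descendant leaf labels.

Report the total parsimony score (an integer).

16

AF@0: {G} ∩ {G} = {G} (intersection, +0)
ACF@0: {G} ∩ {G} = {G} (intersection, +0)
ACFR@0: {G} ∪ {C} = {C,G} (union, +1)
KX@0: {T} ∪ {C} = {C,T} (union, +1)
ACFKRX@0: {C,G} ∩ {C,T} = {C} (intersection, +0)
ACFKLRX@0: {C} ∩ {C} = {C} (intersection, +0)
AF@1: {C} ∩ {C} = {C} (intersection, +0)
ACF@1: {C} ∪ {G} = {C,G} (union, +1)
ACFR@1: {C,G} ∩ {G} = {G} (intersection, +0)
KX@1: {T} ∩ {T} = {T} (intersection, +0)
ACFKRX@1: {G} ∪ {T} = {G,T} (union, +1)
ACFKLRX@1: {G,T} ∪ {C} = {C,G,T} (union, +1)
AF@2: {T} ∪ {C} = {C,T} (union, +1)
ACF@2: {C,T} ∪ {G} = {C,G,T} (union, +1)
ACFR@2: {C,G,T} ∪ {A} = {A,C,G,T} (union, +1)
KX@2: {G} ∪ {C} = {C,G} (union, +1)
ACFKRX@2: {A,C,G,T} ∩ {C,G} = {C,G} (intersection, +0)
ACFKLRX@2: {C,G} ∩ {G} = {G} (intersection, +0)
AF@3: {A} ∩ {A} = {A} (intersection, +0)
ACF@3: {A} ∩ {A} = {A} (intersection, +0)
ACFR@3: {A} ∪ {T} = {A,T} (union, +1)
KX@3: {T} ∪ {C} = {C,T} (union, +1)
ACFKRX@3: {A,T} ∩ {C,T} = {T} (intersection, +0)
ACFKLRX@3: {T} ∪ {G} = {G,T} (union, +1)
AF@4: {G} ∩ {G} = {G} (intersection, +0)
ACF@4: {G} ∪ {C} = {C,G} (union, +1)
ACFR@4: {C,G} ∪ {T} = {C,G,T} (union, +1)
KX@4: {C} ∪ {A} = {A,C} (union, +1)
ACFKRX@4: {C,G,T} ∩ {A,C} = {C} (intersection, +0)
ACFKLRX@4: {C} ∪ {T} = {C,T} (union, +1)
per-site changes: [2, 3, 4, 3, 4]; total = 16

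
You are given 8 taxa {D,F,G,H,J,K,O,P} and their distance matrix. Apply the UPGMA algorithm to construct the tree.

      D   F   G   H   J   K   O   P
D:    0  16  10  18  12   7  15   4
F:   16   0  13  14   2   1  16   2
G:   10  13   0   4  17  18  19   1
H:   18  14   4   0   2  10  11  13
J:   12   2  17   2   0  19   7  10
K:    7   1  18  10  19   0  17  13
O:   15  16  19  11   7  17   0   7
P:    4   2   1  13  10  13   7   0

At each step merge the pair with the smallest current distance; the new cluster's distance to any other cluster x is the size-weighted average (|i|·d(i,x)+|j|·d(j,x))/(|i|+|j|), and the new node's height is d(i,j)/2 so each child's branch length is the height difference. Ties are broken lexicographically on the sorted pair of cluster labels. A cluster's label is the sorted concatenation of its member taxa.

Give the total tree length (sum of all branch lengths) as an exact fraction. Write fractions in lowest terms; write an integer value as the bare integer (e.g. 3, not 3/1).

1. join F+K (d=1) ⇒ FK; edges |F|=1/2, |K|=1/2
  updated: d(D,FK)=23/2, d(FK,G)=31/2, d(FK,H)=12, d(FK,J)=21/2, d(FK,O)=33/2, d(FK,P)=15/2
2. join G+P (d=1) ⇒ GP; edges |G|=1/2, |P|=1/2
  updated: d(D,GP)=7, d(FK,GP)=23/2, d(GP,H)=17/2, d(GP,J)=27/2, d(GP,O)=13
3. join H+J (d=2) ⇒ HJ; edges |H|=1, |J|=1
  updated: d(D,HJ)=15, d(FK,HJ)=45/4, d(GP,HJ)=11, d(HJ,O)=9
4. join D+GP (d=7) ⇒ DGP; edges |D|=7/2, |GP|=3
  updated: d(DGP,FK)=23/2, d(DGP,HJ)=37/3, d(DGP,O)=41/3
5. join HJ+O (d=9) ⇒ HJO; edges |HJ|=7/2, |O|=9/2
  updated: d(DGP,HJO)=115/9, d(FK,HJO)=13
6. join DGP+FK (d=23/2) ⇒ DFGKP; edges |DGP|=9/4, |FK|=21/4
  updated: d(DFGKP,HJO)=193/15
7. join DFGKP+HJO (d=193/15) ⇒ DFGHJKOP; edges |DFGKP|=41/60, |HJO|=29/15
final tree: (((D:7/2,(G:1/2,P:1/2):3):9/4,(F:1/2,K:1/2):21/4):41/60,((H:1,J:1):7/2,O:9/2):29/15)
total length: 1717/60

1717/60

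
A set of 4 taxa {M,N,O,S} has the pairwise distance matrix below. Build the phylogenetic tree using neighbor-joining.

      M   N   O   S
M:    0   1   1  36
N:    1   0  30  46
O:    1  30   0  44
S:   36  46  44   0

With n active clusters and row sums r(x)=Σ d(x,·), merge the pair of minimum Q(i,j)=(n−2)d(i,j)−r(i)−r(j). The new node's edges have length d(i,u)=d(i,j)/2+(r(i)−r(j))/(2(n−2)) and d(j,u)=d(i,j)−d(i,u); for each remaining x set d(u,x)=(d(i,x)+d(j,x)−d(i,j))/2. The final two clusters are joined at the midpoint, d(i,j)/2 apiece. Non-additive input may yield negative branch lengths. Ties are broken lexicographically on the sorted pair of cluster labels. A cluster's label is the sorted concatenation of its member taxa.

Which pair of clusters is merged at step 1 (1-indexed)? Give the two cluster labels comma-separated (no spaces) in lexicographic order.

step 1: merge (M,N) at d=1, Q=-113; branch lengths M→-37/4, N→41/4; new cluster MN
  updated: d(MN,O)=15, d(MN,S)=81/2
step 2: merge (MN,O) at d=15, Q=-199/2; branch lengths MN→23/4, O→37/4; new cluster MNO
  updated: d(MNO,S)=139/4
step 3: merge (MNO,S) at d=139/4; branch lengths MNO→139/8, S→139/8; new cluster MNOS
final tree: (((M:-37/4,N:41/4):23/4,O:37/4):139/8,S:139/8)
total length: 203/4

M,N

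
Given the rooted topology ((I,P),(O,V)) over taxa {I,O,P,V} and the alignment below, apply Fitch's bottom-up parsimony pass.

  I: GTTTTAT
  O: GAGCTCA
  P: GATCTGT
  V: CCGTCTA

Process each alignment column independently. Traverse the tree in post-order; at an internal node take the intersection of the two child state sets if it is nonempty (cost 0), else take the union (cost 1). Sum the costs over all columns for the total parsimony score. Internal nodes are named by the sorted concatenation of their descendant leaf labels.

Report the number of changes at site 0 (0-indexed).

1

[col 0] IP: children I:{G}, P:{G} ∩→ {G}; cost 0
[col 0] OV: children O:{G}, V:{C} ∪→ {C,G}; cost 1
[col 0] IOPV: children IP:{G}, OV:{C,G} ∩→ {G}; cost 0
[col 1] IP: children I:{T}, P:{A} ∪→ {A,T}; cost 1
[col 1] OV: children O:{A}, V:{C} ∪→ {A,C}; cost 1
[col 1] IOPV: children IP:{A,T}, OV:{A,C} ∩→ {A}; cost 0
[col 2] IP: children I:{T}, P:{T} ∩→ {T}; cost 0
[col 2] OV: children O:{G}, V:{G} ∩→ {G}; cost 0
[col 2] IOPV: children IP:{T}, OV:{G} ∪→ {G,T}; cost 1
[col 3] IP: children I:{T}, P:{C} ∪→ {C,T}; cost 1
[col 3] OV: children O:{C}, V:{T} ∪→ {C,T}; cost 1
[col 3] IOPV: children IP:{C,T}, OV:{C,T} ∩→ {C,T}; cost 0
[col 4] IP: children I:{T}, P:{T} ∩→ {T}; cost 0
[col 4] OV: children O:{T}, V:{C} ∪→ {C,T}; cost 1
[col 4] IOPV: children IP:{T}, OV:{C,T} ∩→ {T}; cost 0
[col 5] IP: children I:{A}, P:{G} ∪→ {A,G}; cost 1
[col 5] OV: children O:{C}, V:{T} ∪→ {C,T}; cost 1
[col 5] IOPV: children IP:{A,G}, OV:{C,T} ∪→ {A,C,G,T}; cost 1
[col 6] IP: children I:{T}, P:{T} ∩→ {T}; cost 0
[col 6] OV: children O:{A}, V:{A} ∩→ {A}; cost 0
[col 6] IOPV: children IP:{T}, OV:{A} ∪→ {A,T}; cost 1
per-site changes: [1, 2, 1, 2, 1, 3, 1]; total = 11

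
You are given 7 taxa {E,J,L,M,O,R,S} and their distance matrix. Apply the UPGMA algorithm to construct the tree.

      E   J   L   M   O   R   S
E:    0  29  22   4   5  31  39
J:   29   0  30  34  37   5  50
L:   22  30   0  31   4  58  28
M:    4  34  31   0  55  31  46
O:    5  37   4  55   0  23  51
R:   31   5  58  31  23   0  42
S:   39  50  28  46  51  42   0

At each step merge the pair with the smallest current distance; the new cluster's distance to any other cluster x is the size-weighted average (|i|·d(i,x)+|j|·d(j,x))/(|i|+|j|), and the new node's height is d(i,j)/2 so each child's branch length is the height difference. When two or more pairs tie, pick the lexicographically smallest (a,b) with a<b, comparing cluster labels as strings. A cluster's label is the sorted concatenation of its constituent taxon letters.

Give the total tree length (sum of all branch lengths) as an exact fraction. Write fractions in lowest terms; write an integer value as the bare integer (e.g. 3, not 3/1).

iteration 1: select E,M (d=4); attach at lengths (2, 2); label the merged cluster EM
  updated: d(EM,J)=63/2, d(EM,L)=53/2, d(EM,O)=30, d(EM,R)=31, d(EM,S)=85/2
iteration 2: select L,O (d=4); attach at lengths (2, 2); label the merged cluster LO
  updated: d(EM,LO)=113/4, d(J,LO)=67/2, d(LO,R)=81/2, d(LO,S)=79/2
iteration 3: select J,R (d=5); attach at lengths (5/2, 5/2); label the merged cluster JR
  updated: d(EM,JR)=125/4, d(JR,LO)=37, d(JR,S)=46
iteration 4: select EM,LO (d=113/4); attach at lengths (97/8, 97/8); label the merged cluster ELMO
  updated: d(ELMO,JR)=273/8, d(ELMO,S)=41
iteration 5: select ELMO,JR (d=273/8); attach at lengths (47/16, 233/16); label the merged cluster EJLMOR
  updated: d(EJLMOR,S)=128/3
iteration 6: select EJLMOR,S (d=128/3); attach at lengths (205/48, 64/3); label the merged cluster EJLMORS
final tree: ((((E:2,M:2):97/8,(L:2,O:2):97/8):47/16,(J:5/2,R:5/2):233/16):205/48,S:64/3)
total length: 3857/48

3857/48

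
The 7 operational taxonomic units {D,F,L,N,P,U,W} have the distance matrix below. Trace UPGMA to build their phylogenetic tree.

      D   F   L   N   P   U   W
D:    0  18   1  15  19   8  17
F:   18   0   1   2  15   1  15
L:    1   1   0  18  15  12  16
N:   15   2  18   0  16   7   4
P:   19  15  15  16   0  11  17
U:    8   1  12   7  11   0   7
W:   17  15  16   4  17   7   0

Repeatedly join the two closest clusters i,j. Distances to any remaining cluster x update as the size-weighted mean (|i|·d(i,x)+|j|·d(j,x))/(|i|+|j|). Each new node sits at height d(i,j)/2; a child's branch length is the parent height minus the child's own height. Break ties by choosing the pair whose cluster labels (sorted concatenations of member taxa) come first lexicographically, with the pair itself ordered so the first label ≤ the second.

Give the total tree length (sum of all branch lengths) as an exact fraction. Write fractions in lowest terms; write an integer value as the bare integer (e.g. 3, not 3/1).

iteration 1: select D,L (d=1); attach at lengths (1/2, 1/2); label the merged cluster DL
  updated: d(DL,F)=19/2, d(DL,N)=33/2, d(DL,P)=17, d(DL,U)=10, d(DL,W)=33/2
iteration 2: select F,U (d=1); attach at lengths (1/2, 1/2); label the merged cluster FU
  updated: d(DL,FU)=39/4, d(FU,N)=9/2, d(FU,P)=13, d(FU,W)=11
iteration 3: select N,W (d=4); attach at lengths (2, 2); label the merged cluster NW
  updated: d(DL,NW)=33/2, d(FU,NW)=31/4, d(NW,P)=33/2
iteration 4: select FU,NW (d=31/4); attach at lengths (27/8, 15/8); label the merged cluster FNUW
  updated: d(DL,FNUW)=105/8, d(FNUW,P)=59/4
iteration 5: select DL,FNUW (d=105/8); attach at lengths (97/16, 43/16); label the merged cluster DFLNUW
  updated: d(DFLNUW,P)=31/2
iteration 6: select DFLNUW,P (d=31/2); attach at lengths (19/16, 31/4); label the merged cluster DFLNPUW
final tree: (((D:1/2,L:1/2):97/16,((F:1/2,U:1/2):27/8,(N:2,W:2):15/8):43/16):19/16,P:31/4)
total length: 463/16

463/16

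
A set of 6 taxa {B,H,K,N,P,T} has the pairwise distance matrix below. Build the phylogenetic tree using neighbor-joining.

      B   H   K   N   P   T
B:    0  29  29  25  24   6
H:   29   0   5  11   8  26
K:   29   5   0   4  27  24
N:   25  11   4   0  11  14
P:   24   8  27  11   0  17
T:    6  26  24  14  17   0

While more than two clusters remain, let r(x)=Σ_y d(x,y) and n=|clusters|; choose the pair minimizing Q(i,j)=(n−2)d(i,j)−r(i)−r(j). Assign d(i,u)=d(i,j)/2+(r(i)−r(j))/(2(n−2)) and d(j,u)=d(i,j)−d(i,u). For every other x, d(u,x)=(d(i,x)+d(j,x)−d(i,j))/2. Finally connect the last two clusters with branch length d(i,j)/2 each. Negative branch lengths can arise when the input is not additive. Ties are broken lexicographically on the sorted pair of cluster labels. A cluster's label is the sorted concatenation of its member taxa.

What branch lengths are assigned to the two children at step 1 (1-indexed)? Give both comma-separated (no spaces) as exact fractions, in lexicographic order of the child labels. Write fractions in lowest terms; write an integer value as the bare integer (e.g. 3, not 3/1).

25/4,-1/4

step 1: merge (B,T) at d=6, Q=-176; branch lengths B→25/4, T→-1/4; new cluster BT
  updated: d(BT,H)=49/2, d(BT,K)=47/2, d(BT,N)=33/2, d(BT,P)=35/2
step 2: merge (BT,P) at d=35/2, Q=-93; branch lengths BT→71/6, P→17/3; new cluster BPT
  updated: d(BPT,H)=15/2, d(BPT,K)=33/2, d(BPT,N)=5
step 3: merge (BPT,N) at d=5, Q=-39; branch lengths BPT→19/4, N→1/4; new cluster BNPT
  updated: d(BNPT,H)=27/4, d(BNPT,K)=31/4
step 4: merge (BNPT,H) at d=27/4, Q=-39/2; branch lengths BNPT→19/4, H→2; new cluster BHNPT
  updated: d(BHNPT,K)=3
step 5: merge (BHNPT,K) at d=3; branch lengths BHNPT→3/2, K→3/2; new cluster BHKNPT
final tree: (((((B:25/4,T:-1/4):71/6,P:17/3):19/4,N:1/4):19/4,H:2):3/2,K:3/2)
total length: 153/4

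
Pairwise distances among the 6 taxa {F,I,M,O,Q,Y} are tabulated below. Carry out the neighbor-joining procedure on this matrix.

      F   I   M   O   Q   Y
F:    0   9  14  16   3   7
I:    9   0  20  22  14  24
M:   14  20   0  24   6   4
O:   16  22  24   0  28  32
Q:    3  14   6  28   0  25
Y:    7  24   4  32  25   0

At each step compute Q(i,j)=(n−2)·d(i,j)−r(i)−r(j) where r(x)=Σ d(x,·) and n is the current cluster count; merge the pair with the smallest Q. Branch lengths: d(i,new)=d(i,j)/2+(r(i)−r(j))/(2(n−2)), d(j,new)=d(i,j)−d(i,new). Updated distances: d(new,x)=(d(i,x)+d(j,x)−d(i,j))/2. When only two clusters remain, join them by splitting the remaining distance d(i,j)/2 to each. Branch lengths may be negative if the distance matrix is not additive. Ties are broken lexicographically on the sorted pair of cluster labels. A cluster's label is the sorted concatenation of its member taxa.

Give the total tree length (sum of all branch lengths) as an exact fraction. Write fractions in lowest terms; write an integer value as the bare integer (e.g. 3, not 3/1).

335/8

step 1: merge (M,Y) at d=4, Q=-144; branch lengths M→-1, Y→5; new cluster MY
  updated: d(F,MY)=17/2, d(I,MY)=20, d(MY,O)=26, d(MY,Q)=27/2
step 2: merge (I,O) at d=22, Q=-91; branch lengths I→13/2, O→31/2; new cluster IO
  updated: d(F,IO)=3/2, d(IO,MY)=12, d(IO,Q)=10
step 3: merge (F,IO) at d=3/2, Q=-67/2; branch lengths F→-15/8, IO→27/8; new cluster FIO
  updated: d(FIO,MY)=19/2, d(FIO,Q)=23/4
step 4: merge (FIO,MY) at d=19/2, Q=-115/4; branch lengths FIO→7/8, MY→69/8; new cluster FIMOY
  updated: d(FIMOY,Q)=39/8
step 5: merge (FIMOY,Q) at d=39/8; branch lengths FIMOY→39/16, Q→39/16; new cluster FIMOQY
final tree: (((F:-15/8,(I:13/2,O:31/2):27/8):7/8,(M:-1,Y:5):69/8):39/16,Q:39/16)
total length: 335/8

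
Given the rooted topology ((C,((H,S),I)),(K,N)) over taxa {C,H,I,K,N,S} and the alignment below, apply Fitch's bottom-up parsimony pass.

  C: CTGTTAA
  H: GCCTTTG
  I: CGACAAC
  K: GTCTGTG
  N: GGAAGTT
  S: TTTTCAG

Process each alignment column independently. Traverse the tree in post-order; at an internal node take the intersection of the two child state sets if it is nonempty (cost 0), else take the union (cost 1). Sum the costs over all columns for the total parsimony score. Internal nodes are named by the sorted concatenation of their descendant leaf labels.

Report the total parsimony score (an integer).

20

HS@0: {G} ∪ {T} = {G,T} (union, +1)
HIS@0: {G,T} ∪ {C} = {C,G,T} (union, +1)
CHIS@0: {C} ∩ {C,G,T} = {C} (intersection, +0)
KN@0: {G} ∩ {G} = {G} (intersection, +0)
CHIKNS@0: {C} ∪ {G} = {C,G} (union, +1)
HS@1: {C} ∪ {T} = {C,T} (union, +1)
HIS@1: {C,T} ∪ {G} = {C,G,T} (union, +1)
CHIS@1: {T} ∩ {C,G,T} = {T} (intersection, +0)
KN@1: {T} ∪ {G} = {G,T} (union, +1)
CHIKNS@1: {T} ∩ {G,T} = {T} (intersection, +0)
HS@2: {C} ∪ {T} = {C,T} (union, +1)
HIS@2: {C,T} ∪ {A} = {A,C,T} (union, +1)
CHIS@2: {G} ∪ {A,C,T} = {A,C,G,T} (union, +1)
KN@2: {C} ∪ {A} = {A,C} (union, +1)
CHIKNS@2: {A,C,G,T} ∩ {A,C} = {A,C} (intersection, +0)
HS@3: {T} ∩ {T} = {T} (intersection, +0)
HIS@3: {T} ∪ {C} = {C,T} (union, +1)
CHIS@3: {T} ∩ {C,T} = {T} (intersection, +0)
KN@3: {T} ∪ {A} = {A,T} (union, +1)
CHIKNS@3: {T} ∩ {A,T} = {T} (intersection, +0)
HS@4: {T} ∪ {C} = {C,T} (union, +1)
HIS@4: {C,T} ∪ {A} = {A,C,T} (union, +1)
CHIS@4: {T} ∩ {A,C,T} = {T} (intersection, +0)
KN@4: {G} ∩ {G} = {G} (intersection, +0)
CHIKNS@4: {T} ∪ {G} = {G,T} (union, +1)
HS@5: {T} ∪ {A} = {A,T} (union, +1)
HIS@5: {A,T} ∩ {A} = {A} (intersection, +0)
CHIS@5: {A} ∩ {A} = {A} (intersection, +0)
KN@5: {T} ∩ {T} = {T} (intersection, +0)
CHIKNS@5: {A} ∪ {T} = {A,T} (union, +1)
HS@6: {G} ∩ {G} = {G} (intersection, +0)
HIS@6: {G} ∪ {C} = {C,G} (union, +1)
CHIS@6: {A} ∪ {C,G} = {A,C,G} (union, +1)
KN@6: {G} ∪ {T} = {G,T} (union, +1)
CHIKNS@6: {A,C,G} ∩ {G,T} = {G} (intersection, +0)
per-site changes: [3, 3, 4, 2, 3, 2, 3]; total = 20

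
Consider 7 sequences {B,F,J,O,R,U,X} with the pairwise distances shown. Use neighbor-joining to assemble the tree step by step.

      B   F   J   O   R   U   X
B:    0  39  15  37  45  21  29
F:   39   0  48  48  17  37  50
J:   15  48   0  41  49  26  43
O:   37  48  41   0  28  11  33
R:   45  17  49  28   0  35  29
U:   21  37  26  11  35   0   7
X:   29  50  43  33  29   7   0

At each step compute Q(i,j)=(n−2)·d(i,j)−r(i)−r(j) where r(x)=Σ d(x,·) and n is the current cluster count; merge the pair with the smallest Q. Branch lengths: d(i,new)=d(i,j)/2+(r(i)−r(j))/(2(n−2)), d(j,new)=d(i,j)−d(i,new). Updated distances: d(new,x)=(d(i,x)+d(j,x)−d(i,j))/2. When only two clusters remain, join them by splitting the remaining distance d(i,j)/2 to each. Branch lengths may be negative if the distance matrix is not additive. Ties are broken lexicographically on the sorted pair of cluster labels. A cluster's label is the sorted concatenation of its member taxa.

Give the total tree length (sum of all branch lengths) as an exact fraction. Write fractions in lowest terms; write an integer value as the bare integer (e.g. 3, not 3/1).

357/4

1. join F+R (d=17, Q=-357) ⇒ FR; edges |F|=121/10, |R|=49/10
  updated: d(B,FR)=67/2, d(FR,J)=40, d(FR,O)=59/2, d(FR,U)=55/2, d(FR,X)=31
2. join B+J (d=15, Q=-481/2) ⇒ BJ; edges |B|=61/16, |J|=179/16
  updated: d(BJ,FR)=117/4, d(BJ,O)=63/2, d(BJ,U)=16, d(BJ,X)=57/2
3. join U+X (d=7, Q=-140) ⇒ UX; edges |U|=-17/6, |X|=59/6
  updated: d(BJ,UX)=75/4, d(FR,UX)=103/4, d(O,UX)=37/2
4. join BJ+FR (d=117/4, Q=-211/2) ⇒ BFJR; edges |BJ|=107/8, |FR|=127/8
  updated: d(BFJR,O)=127/8, d(BFJR,UX)=61/8
5. join BFJR+O (d=127/8, Q=-42) ⇒ BFJOR; edges |BFJR|=5/2, |O|=107/8
  updated: d(BFJOR,UX)=41/8
6. join BFJOR+UX (d=41/8) ⇒ BFJORUX; edges |BFJOR|=41/16, |UX|=41/16
final tree: ((((B:61/16,J:179/16):107/8,(F:121/10,R:49/10):127/8):5/2,O:107/8):41/16,(U:-17/6,X:59/6):41/16)
total length: 357/4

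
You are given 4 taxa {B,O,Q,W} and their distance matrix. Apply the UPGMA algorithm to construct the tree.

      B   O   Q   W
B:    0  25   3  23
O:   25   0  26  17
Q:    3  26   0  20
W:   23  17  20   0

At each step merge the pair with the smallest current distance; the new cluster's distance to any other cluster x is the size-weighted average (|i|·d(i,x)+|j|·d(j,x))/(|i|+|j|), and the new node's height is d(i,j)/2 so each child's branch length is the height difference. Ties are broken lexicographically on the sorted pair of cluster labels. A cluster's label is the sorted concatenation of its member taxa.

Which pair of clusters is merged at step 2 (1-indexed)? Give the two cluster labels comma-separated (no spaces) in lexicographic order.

1. join B+Q (d=3) ⇒ BQ; edges |B|=3/2, |Q|=3/2
  updated: d(BQ,O)=51/2, d(BQ,W)=43/2
2. join O+W (d=17) ⇒ OW; edges |O|=17/2, |W|=17/2
  updated: d(BQ,OW)=47/2
3. join BQ+OW (d=47/2) ⇒ BOQW; edges |BQ|=41/4, |OW|=13/4
final tree: ((B:3/2,Q:3/2):41/4,(O:17/2,W:17/2):13/4)
total length: 67/2

O,W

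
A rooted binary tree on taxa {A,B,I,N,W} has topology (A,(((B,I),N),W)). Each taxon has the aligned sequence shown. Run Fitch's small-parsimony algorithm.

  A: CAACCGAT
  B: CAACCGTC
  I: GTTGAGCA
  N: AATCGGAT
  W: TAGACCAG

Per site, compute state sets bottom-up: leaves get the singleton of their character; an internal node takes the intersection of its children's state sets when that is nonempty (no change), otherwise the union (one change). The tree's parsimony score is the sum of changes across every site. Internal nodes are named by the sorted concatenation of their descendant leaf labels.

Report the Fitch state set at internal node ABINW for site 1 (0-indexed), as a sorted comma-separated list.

A

[col 0] BI: children B:{C}, I:{G} ∪→ {C,G}; cost 1
[col 0] BIN: children BI:{C,G}, N:{A} ∪→ {A,C,G}; cost 1
[col 0] BINW: children BIN:{A,C,G}, W:{T} ∪→ {A,C,G,T}; cost 1
[col 0] ABINW: children A:{C}, BINW:{A,C,G,T} ∩→ {C}; cost 0
[col 1] BI: children B:{A}, I:{T} ∪→ {A,T}; cost 1
[col 1] BIN: children BI:{A,T}, N:{A} ∩→ {A}; cost 0
[col 1] BINW: children BIN:{A}, W:{A} ∩→ {A}; cost 0
[col 1] ABINW: children A:{A}, BINW:{A} ∩→ {A}; cost 0
[col 2] BI: children B:{A}, I:{T} ∪→ {A,T}; cost 1
[col 2] BIN: children BI:{A,T}, N:{T} ∩→ {T}; cost 0
[col 2] BINW: children BIN:{T}, W:{G} ∪→ {G,T}; cost 1
[col 2] ABINW: children A:{A}, BINW:{G,T} ∪→ {A,G,T}; cost 1
[col 3] BI: children B:{C}, I:{G} ∪→ {C,G}; cost 1
[col 3] BIN: children BI:{C,G}, N:{C} ∩→ {C}; cost 0
[col 3] BINW: children BIN:{C}, W:{A} ∪→ {A,C}; cost 1
[col 3] ABINW: children A:{C}, BINW:{A,C} ∩→ {C}; cost 0
[col 4] BI: children B:{C}, I:{A} ∪→ {A,C}; cost 1
[col 4] BIN: children BI:{A,C}, N:{G} ∪→ {A,C,G}; cost 1
[col 4] BINW: children BIN:{A,C,G}, W:{C} ∩→ {C}; cost 0
[col 4] ABINW: children A:{C}, BINW:{C} ∩→ {C}; cost 0
[col 5] BI: children B:{G}, I:{G} ∩→ {G}; cost 0
[col 5] BIN: children BI:{G}, N:{G} ∩→ {G}; cost 0
[col 5] BINW: children BIN:{G}, W:{C} ∪→ {C,G}; cost 1
[col 5] ABINW: children A:{G}, BINW:{C,G} ∩→ {G}; cost 0
[col 6] BI: children B:{T}, I:{C} ∪→ {C,T}; cost 1
[col 6] BIN: children BI:{C,T}, N:{A} ∪→ {A,C,T}; cost 1
[col 6] BINW: children BIN:{A,C,T}, W:{A} ∩→ {A}; cost 0
[col 6] ABINW: children A:{A}, BINW:{A} ∩→ {A}; cost 0
[col 7] BI: children B:{C}, I:{A} ∪→ {A,C}; cost 1
[col 7] BIN: children BI:{A,C}, N:{T} ∪→ {A,C,T}; cost 1
[col 7] BINW: children BIN:{A,C,T}, W:{G} ∪→ {A,C,G,T}; cost 1
[col 7] ABINW: children A:{T}, BINW:{A,C,G,T} ∩→ {T}; cost 0
per-site changes: [3, 1, 3, 2, 2, 1, 2, 3]; total = 17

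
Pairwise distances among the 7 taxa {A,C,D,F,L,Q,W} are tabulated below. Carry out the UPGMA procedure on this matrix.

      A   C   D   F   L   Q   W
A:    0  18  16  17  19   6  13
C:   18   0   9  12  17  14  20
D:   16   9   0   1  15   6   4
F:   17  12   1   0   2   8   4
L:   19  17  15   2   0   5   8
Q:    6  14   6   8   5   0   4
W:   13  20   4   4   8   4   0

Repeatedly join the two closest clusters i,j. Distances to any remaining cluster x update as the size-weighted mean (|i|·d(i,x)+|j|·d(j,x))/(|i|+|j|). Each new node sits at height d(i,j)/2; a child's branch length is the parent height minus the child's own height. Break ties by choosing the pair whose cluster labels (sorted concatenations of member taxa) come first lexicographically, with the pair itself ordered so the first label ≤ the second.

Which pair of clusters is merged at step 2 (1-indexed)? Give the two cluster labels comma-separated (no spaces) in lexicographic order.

DF,W

1. join D+F (d=1) ⇒ DF; edges |D|=1/2, |F|=1/2
  updated: d(A,DF)=33/2, d(C,DF)=21/2, d(DF,L)=17/2, d(DF,Q)=7, d(DF,W)=4
2. join DF+W (d=4) ⇒ DFW; edges |DF|=3/2, |W|=2
  updated: d(A,DFW)=46/3, d(C,DFW)=41/3, d(DFW,L)=25/3, d(DFW,Q)=6
3. join L+Q (d=5) ⇒ LQ; edges |L|=5/2, |Q|=5/2
  updated: d(A,LQ)=25/2, d(C,LQ)=31/2, d(DFW,LQ)=43/6
4. join DFW+LQ (d=43/6) ⇒ DFLQW; edges |DFW|=19/12, |LQ|=13/12
  updated: d(A,DFLQW)=71/5, d(C,DFLQW)=72/5
5. join A+DFLQW (d=71/5) ⇒ ADFLQW; edges |A|=71/10, |DFLQW|=211/60
  updated: d(ADFLQW,C)=15
6. join ADFLQW+C (d=15) ⇒ ACDFLQW; edges |ADFLQW|=2/5, |C|=15/2
final tree: ((A:71/10,(((D:1/2,F:1/2):3/2,W:2):19/12,(L:5/2,Q:5/2):13/12):211/60):2/5,C:15/2)
total length: 1841/60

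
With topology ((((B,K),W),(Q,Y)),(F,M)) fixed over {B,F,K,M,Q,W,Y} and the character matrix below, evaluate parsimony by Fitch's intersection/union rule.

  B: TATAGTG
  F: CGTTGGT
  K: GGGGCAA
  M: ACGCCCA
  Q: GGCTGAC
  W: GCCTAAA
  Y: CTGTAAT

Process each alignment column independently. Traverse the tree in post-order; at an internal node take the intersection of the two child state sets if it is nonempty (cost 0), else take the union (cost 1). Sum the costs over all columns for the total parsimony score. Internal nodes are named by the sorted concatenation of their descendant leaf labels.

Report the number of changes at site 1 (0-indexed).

4

[col 0] BK: children B:{T}, K:{G} ∪→ {G,T}; cost 1
[col 0] BKW: children BK:{G,T}, W:{G} ∩→ {G}; cost 0
[col 0] QY: children Q:{G}, Y:{C} ∪→ {C,G}; cost 1
[col 0] BKQWY: children BKW:{G}, QY:{C,G} ∩→ {G}; cost 0
[col 0] FM: children F:{C}, M:{A} ∪→ {A,C}; cost 1
[col 0] BFKMQWY: children BKQWY:{G}, FM:{A,C} ∪→ {A,C,G}; cost 1
[col 1] BK: children B:{A}, K:{G} ∪→ {A,G}; cost 1
[col 1] BKW: children BK:{A,G}, W:{C} ∪→ {A,C,G}; cost 1
[col 1] QY: children Q:{G}, Y:{T} ∪→ {G,T}; cost 1
[col 1] BKQWY: children BKW:{A,C,G}, QY:{G,T} ∩→ {G}; cost 0
[col 1] FM: children F:{G}, M:{C} ∪→ {C,G}; cost 1
[col 1] BFKMQWY: children BKQWY:{G}, FM:{C,G} ∩→ {G}; cost 0
[col 2] BK: children B:{T}, K:{G} ∪→ {G,T}; cost 1
[col 2] BKW: children BK:{G,T}, W:{C} ∪→ {C,G,T}; cost 1
[col 2] QY: children Q:{C}, Y:{G} ∪→ {C,G}; cost 1
[col 2] BKQWY: children BKW:{C,G,T}, QY:{C,G} ∩→ {C,G}; cost 0
[col 2] FM: children F:{T}, M:{G} ∪→ {G,T}; cost 1
[col 2] BFKMQWY: children BKQWY:{C,G}, FM:{G,T} ∩→ {G}; cost 0
[col 3] BK: children B:{A}, K:{G} ∪→ {A,G}; cost 1
[col 3] BKW: children BK:{A,G}, W:{T} ∪→ {A,G,T}; cost 1
[col 3] QY: children Q:{T}, Y:{T} ∩→ {T}; cost 0
[col 3] BKQWY: children BKW:{A,G,T}, QY:{T} ∩→ {T}; cost 0
[col 3] FM: children F:{T}, M:{C} ∪→ {C,T}; cost 1
[col 3] BFKMQWY: children BKQWY:{T}, FM:{C,T} ∩→ {T}; cost 0
[col 4] BK: children B:{G}, K:{C} ∪→ {C,G}; cost 1
[col 4] BKW: children BK:{C,G}, W:{A} ∪→ {A,C,G}; cost 1
[col 4] QY: children Q:{G}, Y:{A} ∪→ {A,G}; cost 1
[col 4] BKQWY: children BKW:{A,C,G}, QY:{A,G} ∩→ {A,G}; cost 0
[col 4] FM: children F:{G}, M:{C} ∪→ {C,G}; cost 1
[col 4] BFKMQWY: children BKQWY:{A,G}, FM:{C,G} ∩→ {G}; cost 0
[col 5] BK: children B:{T}, K:{A} ∪→ {A,T}; cost 1
[col 5] BKW: children BK:{A,T}, W:{A} ∩→ {A}; cost 0
[col 5] QY: children Q:{A}, Y:{A} ∩→ {A}; cost 0
[col 5] BKQWY: children BKW:{A}, QY:{A} ∩→ {A}; cost 0
[col 5] FM: children F:{G}, M:{C} ∪→ {C,G}; cost 1
[col 5] BFKMQWY: children BKQWY:{A}, FM:{C,G} ∪→ {A,C,G}; cost 1
[col 6] BK: children B:{G}, K:{A} ∪→ {A,G}; cost 1
[col 6] BKW: children BK:{A,G}, W:{A} ∩→ {A}; cost 0
[col 6] QY: children Q:{C}, Y:{T} ∪→ {C,T}; cost 1
[col 6] BKQWY: children BKW:{A}, QY:{C,T} ∪→ {A,C,T}; cost 1
[col 6] FM: children F:{T}, M:{A} ∪→ {A,T}; cost 1
[col 6] BFKMQWY: children BKQWY:{A,C,T}, FM:{A,T} ∩→ {A,T}; cost 0
per-site changes: [4, 4, 4, 3, 4, 3, 4]; total = 26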